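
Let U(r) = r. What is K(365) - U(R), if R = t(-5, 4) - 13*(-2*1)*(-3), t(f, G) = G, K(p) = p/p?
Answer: 75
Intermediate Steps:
K(p) = 1
R = -74 (R = 4 - 13*(-2*1)*(-3) = 4 - (-26)*(-3) = 4 - 13*6 = 4 - 78 = -74)
K(365) - U(R) = 1 - 1*(-74) = 1 + 74 = 75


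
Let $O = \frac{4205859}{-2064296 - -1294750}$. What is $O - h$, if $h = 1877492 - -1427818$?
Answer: $- \frac{2543592295119}{769546} \approx -3.3053 \cdot 10^{6}$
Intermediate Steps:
$h = 3305310$ ($h = 1877492 + 1427818 = 3305310$)
$O = - \frac{4205859}{769546}$ ($O = \frac{4205859}{-2064296 + 1294750} = \frac{4205859}{-769546} = 4205859 \left(- \frac{1}{769546}\right) = - \frac{4205859}{769546} \approx -5.4654$)
$O - h = - \frac{4205859}{769546} - 3305310 = - \frac{2543592295119}{769546}$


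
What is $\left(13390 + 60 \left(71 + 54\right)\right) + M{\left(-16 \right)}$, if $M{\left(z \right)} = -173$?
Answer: $20717$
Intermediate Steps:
$\left(13390 + 60 \left(71 + 54\right)\right) + M{\left(-16 \right)} = \left(13390 + 60 \left(71 + 54\right)\right) - 173 = \left(13390 + 60 \cdot 125\right) - 173 = \left(13390 + 7500\right) - 173 = 20890 - 173 = 20717$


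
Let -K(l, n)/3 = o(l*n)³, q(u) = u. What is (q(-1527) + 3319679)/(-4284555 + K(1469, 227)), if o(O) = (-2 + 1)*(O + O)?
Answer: 3318152/889926625792927773 ≈ 3.7286e-12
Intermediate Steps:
o(O) = -2*O
K(l, n) = 24*l³*n³ (K(l, n) = -3*(-8*l³*n³) = -(-24)*l³*n³ = 24*l³*n³)
(q(-1527) + 3319679)/(-4284555 + K(1469, 227)) = (-1527 + 3319679)/(-4284555 + 24*1469³*227³) = 3318152/(-4284555 + 24*3170044709*11697083) = 3318152/(-4284555 + 889926625797212328) = 3318152/889926625792927773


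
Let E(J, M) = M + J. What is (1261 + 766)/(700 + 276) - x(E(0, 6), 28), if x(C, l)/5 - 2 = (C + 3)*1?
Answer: -51653/976 ≈ -52.923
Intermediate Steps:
E(J, M) = J + M
x(C, l) = 25 + 5*C (x(C, l) = 10 + 5*((C + 3)*1) = 10 + 5*((3 + C)*1) = 10 + 5*(3 + C) = 10 + (15 + 5*C) = 25 + 5*C)
(1261 + 766)/(700 + 276) - x(E(0, 6), 28) = (1261 + 766)/(700 + 276) - (25 + 5*(0 + 6)) = 2027/976 - (25 + 5*6) = 2027*(1/976) - (25 + 30) = 2027/976 - 1*55 = 2027/976 - 55 = -51653/976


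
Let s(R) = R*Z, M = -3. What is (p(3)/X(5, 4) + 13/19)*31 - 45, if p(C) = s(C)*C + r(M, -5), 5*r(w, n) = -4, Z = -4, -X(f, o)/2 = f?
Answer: 42888/475 ≈ 90.291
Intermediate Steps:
X(f, o) = -2*f
r(w, n) = -⅘ (r(w, n) = (⅕)*(-4) = -⅘)
s(R) = -4*R (s(R) = R*(-4) = -4*R)
p(C) = -⅘ - 4*C² (p(C) = (-4*C)*C - ⅘ = -4*C² - ⅘ = -⅘ - 4*C²)
(p(3)/X(5, 4) + 13/19)*31 - 45 = ((-⅘ - 4*3²)/((-2*5)) + 13/19)*31 - 45 = ((-⅘ - 4*9)/(-10) + 13*(1/19))*31 - 45 = ((-⅘ - 36)*(-⅒) + 13/19)*31 - 45 = (-184/5*(-⅒) + 13/19)*31 - 45 = (92/25 + 13/19)*31 - 45 = (2073/475)*31 - 45 = 64263/475 - 45 = 42888/475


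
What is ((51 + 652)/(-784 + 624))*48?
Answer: -2109/10 ≈ -210.90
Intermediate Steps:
((51 + 652)/(-784 + 624))*48 = (703/(-160))*48 = (703*(-1/160))*48 = -703/160*48 = -2109/10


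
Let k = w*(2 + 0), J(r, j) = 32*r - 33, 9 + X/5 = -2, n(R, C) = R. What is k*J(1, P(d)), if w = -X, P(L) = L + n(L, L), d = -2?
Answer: -110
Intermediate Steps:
X = -55 (X = -45 + 5*(-2) = -45 - 10 = -55)
P(L) = 2*L (P(L) = L + L = 2*L)
J(r, j) = -33 + 32*r
w = 55 (w = -1*(-55) = 55)
k = 110 (k = 55*(2 + 0) = 55*2 = 110)
k*J(1, P(d)) = 110*(-33 + 32*1) = 110*(-33 + 32) = 110*(-1) = -110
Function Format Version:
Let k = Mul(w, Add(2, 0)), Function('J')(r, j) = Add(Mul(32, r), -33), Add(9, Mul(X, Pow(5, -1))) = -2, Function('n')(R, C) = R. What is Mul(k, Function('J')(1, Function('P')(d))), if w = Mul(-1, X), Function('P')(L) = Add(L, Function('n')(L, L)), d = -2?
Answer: -110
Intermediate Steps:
X = -55 (X = Add(-45, Mul(5, -2)) = Add(-45, -10) = -55)
Function('P')(L) = Mul(2, L) (Function('P')(L) = Add(L, L) = Mul(2, L))
Function('J')(r, j) = Add(-33, Mul(32, r))
w = 55 (w = Mul(-1, -55) = 55)
k = 110 (k = Mul(55, Add(2, 0)) = Mul(55, 2) = 110)
Mul(k, Function('J')(1, Function('P')(d))) = Mul(110, Add(-33, Mul(32, 1))) = Mul(110, Add(-33, 32)) = Mul(110, -1) = -110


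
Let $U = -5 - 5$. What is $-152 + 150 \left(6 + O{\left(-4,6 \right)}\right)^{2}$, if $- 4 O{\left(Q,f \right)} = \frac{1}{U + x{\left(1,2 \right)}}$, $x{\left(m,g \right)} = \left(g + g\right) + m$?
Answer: $\frac{42707}{8} \approx 5338.4$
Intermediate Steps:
$U = -10$ ($U = -5 - 5 = -10$)
$x{\left(m,g \right)} = m + 2 g$ ($x{\left(m,g \right)} = 2 g + m = m + 2 g$)
$O{\left(Q,f \right)} = \frac{1}{20}$ ($O{\left(Q,f \right)} = - \frac{1}{4 \left(-10 + \left(1 + 2 \cdot 2\right)\right)} = - \frac{1}{4 \left(-10 + \left(1 + 4\right)\right)} = - \frac{1}{4 \left(-10 + 5\right)} = - \frac{1}{4 \left(-5\right)} = \left(- \frac{1}{4}\right) \left(- \frac{1}{5}\right) = \frac{1}{20}$)
$-152 + 150 \left(6 + O{\left(-4,6 \right)}\right)^{2} = -152 + 150 \left(6 + \frac{1}{20}\right)^{2} = -152 + 150 \left(\frac{121}{20}\right)^{2} = -152 + 150 \cdot \frac{14641}{400} = -152 + \frac{43923}{8} = \frac{42707}{8}$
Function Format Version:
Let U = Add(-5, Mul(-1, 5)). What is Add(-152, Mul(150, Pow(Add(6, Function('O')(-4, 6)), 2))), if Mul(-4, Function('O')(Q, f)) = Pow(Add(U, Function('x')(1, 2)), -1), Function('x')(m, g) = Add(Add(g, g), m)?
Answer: Rational(42707, 8) ≈ 5338.4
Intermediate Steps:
U = -10 (U = Add(-5, -5) = -10)
Function('x')(m, g) = Add(m, Mul(2, g)) (Function('x')(m, g) = Add(Mul(2, g), m) = Add(m, Mul(2, g)))
Function('O')(Q, f) = Rational(1, 20) (Function('O')(Q, f) = Mul(Rational(-1, 4), Pow(Add(-10, Add(1, Mul(2, 2))), -1)) = Mul(Rational(-1, 4), Pow(Add(-10, Add(1, 4)), -1)) = Mul(Rational(-1, 4), Pow(Add(-10, 5), -1)) = Mul(Rational(-1, 4), Pow(-5, -1)) = Mul(Rational(-1, 4), Rational(-1, 5)) = Rational(1, 20))
Add(-152, Mul(150, Pow(Add(6, Function('O')(-4, 6)), 2))) = Add(-152, Mul(150, Pow(Add(6, Rational(1, 20)), 2))) = Add(-152, Mul(150, Pow(Rational(121, 20), 2))) = Add(-152, Mul(150, Rational(14641, 400))) = Add(-152, Rational(43923, 8)) = Rational(42707, 8)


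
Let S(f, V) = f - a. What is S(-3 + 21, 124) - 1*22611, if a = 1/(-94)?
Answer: -2123741/94 ≈ -22593.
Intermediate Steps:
a = -1/94 ≈ -0.010638
S(f, V) = 1/94 + f (S(f, V) = f - 1*(-1/94) = f + 1/94 = 1/94 + f)
S(-3 + 21, 124) - 1*22611 = (1/94 + (-3 + 21)) - 1*22611 = (1/94 + 18) - 22611 = 1693/94 - 22611 = -2123741/94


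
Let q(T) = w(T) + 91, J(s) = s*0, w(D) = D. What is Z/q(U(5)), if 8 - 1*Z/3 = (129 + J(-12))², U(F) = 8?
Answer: -16633/33 ≈ -504.03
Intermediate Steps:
J(s) = 0
q(T) = 91 + T (q(T) = T + 91 = 91 + T)
Z = -49899 (Z = 24 - 3*(129 + 0)² = 24 - 3*129² = 24 - 3*16641 = 24 - 49923 = -49899)
Z/q(U(5)) = -49899/(91 + 8) = -49899/99 = -49899*1/99 = -16633/33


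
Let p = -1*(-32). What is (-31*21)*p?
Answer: -20832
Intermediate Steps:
p = 32
(-31*21)*p = -31*21*32 = -651*32 = -20832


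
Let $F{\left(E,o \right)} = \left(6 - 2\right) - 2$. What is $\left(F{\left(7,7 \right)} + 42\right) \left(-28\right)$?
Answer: $-1232$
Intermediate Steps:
$F{\left(E,o \right)} = 2$ ($F{\left(E,o \right)} = 4 - 2 = 2$)
$\left(F{\left(7,7 \right)} + 42\right) \left(-28\right) = \left(2 + 42\right) \left(-28\right) = 44 \left(-28\right) = -1232$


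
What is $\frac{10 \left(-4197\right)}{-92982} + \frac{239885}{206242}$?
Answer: $\frac{5160160635}{3196132274} \approx 1.6145$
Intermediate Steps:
$\frac{10 \left(-4197\right)}{-92982} + \frac{239885}{206242} = \left(-41970\right) \left(- \frac{1}{92982}\right) + 239885 \cdot \frac{1}{206242} = \frac{6995}{15497} + \frac{239885}{206242} = \frac{5160160635}{3196132274}$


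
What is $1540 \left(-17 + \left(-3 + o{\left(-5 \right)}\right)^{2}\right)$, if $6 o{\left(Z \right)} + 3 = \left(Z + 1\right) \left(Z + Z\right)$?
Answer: $- \frac{96635}{9} \approx -10737.0$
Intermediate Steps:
$o{\left(Z \right)} = - \frac{1}{2} + \frac{Z \left(1 + Z\right)}{3}$ ($o{\left(Z \right)} = - \frac{1}{2} + \frac{\left(Z + 1\right) \left(Z + Z\right)}{6} = - \frac{1}{2} + \frac{\left(1 + Z\right) 2 Z}{6} = - \frac{1}{2} + \frac{2 Z \left(1 + Z\right)}{6} = - \frac{1}{2} + \frac{Z \left(1 + Z\right)}{3}$)
$1540 \left(-17 + \left(-3 + o{\left(-5 \right)}\right)^{2}\right) = 1540 \left(-17 + \left(-3 + \left(- \frac{1}{2} + \frac{1}{3} \left(-5\right) + \frac{\left(-5\right)^{2}}{3}\right)\right)^{2}\right) = 1540 \left(-17 + \left(-3 - - \frac{37}{6}\right)^{2}\right) = 1540 \left(-17 + \left(-3 + \frac{37}{6}\right)^{2}\right) = 1540 \left(-17 + \left(\frac{19}{6}\right)^{2}\right) = 1540 \left(-17 + \frac{361}{36}\right) = 1540 \left(- \frac{251}{36}\right) = - \frac{96635}{9}$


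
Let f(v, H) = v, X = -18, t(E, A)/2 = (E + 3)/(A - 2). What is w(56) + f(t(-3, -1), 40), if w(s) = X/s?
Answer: -9/28 ≈ -0.32143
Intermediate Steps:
t(E, A) = 2*(3 + E)/(-2 + A) (t(E, A) = 2*((E + 3)/(A - 2)) = 2*((3 + E)/(-2 + A)) = 2*(3 + E)/(-2 + A))
w(s) = -18/s
w(56) + f(t(-3, -1), 40) = -18/56 + 2*(3 - 3)/(-2 - 1) = -18*1/56 + 2*0/(-3) = -9/28 + 2*(-1/3)*0 = -9/28 + 0 = -9/28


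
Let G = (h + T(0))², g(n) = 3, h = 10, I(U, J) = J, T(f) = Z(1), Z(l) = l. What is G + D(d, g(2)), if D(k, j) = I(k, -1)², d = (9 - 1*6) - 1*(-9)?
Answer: 122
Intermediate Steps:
T(f) = 1
d = 12 (d = (9 - 6) + 9 = 3 + 9 = 12)
D(k, j) = 1 (D(k, j) = (-1)² = 1)
G = 121 (G = (10 + 1)² = 11² = 121)
G + D(d, g(2)) = 121 + 1 = 122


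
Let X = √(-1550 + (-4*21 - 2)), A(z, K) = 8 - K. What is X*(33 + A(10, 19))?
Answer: 44*I*√409 ≈ 889.84*I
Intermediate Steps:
X = 2*I*√409 (X = √(-1550 + (-84 - 2)) = √(-1550 - 86) = √(-1636) = 2*I*√409 ≈ 40.448*I)
X*(33 + A(10, 19)) = (2*I*√409)*(33 + (8 - 1*19)) = (2*I*√409)*(33 + (8 - 19)) = (2*I*√409)*(33 - 11) = (2*I*√409)*22 = 44*I*√409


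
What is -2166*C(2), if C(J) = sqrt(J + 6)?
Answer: -4332*sqrt(2) ≈ -6126.4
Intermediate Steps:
C(J) = sqrt(6 + J)
-2166*C(2) = -2166*sqrt(6 + 2) = -4332*sqrt(2)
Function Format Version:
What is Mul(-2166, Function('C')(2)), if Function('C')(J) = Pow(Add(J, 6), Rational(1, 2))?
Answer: Mul(-4332, Pow(2, Rational(1, 2))) ≈ -6126.4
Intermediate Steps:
Function('C')(J) = Pow(Add(6, J), Rational(1, 2))
Mul(-2166, Function('C')(2)) = Mul(-2166, Pow(Add(6, 2), Rational(1, 2))) = Mul(-2166, Pow(8, Rational(1, 2))) = Mul(-2166, Mul(2, Pow(2, Rational(1, 2)))) = Mul(-4332, Pow(2, Rational(1, 2)))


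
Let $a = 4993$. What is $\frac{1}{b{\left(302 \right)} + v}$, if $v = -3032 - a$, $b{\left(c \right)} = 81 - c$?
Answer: $- \frac{1}{8246} \approx -0.00012127$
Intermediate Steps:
$v = -8025$ ($v = -3032 - 4993 = -8025$)
$\frac{1}{b{\left(302 \right)} + v} = \frac{1}{\left(81 - 302\right) - 8025} = \frac{1}{-221 - 8025} = \frac{1}{-8246} = - \frac{1}{8246}$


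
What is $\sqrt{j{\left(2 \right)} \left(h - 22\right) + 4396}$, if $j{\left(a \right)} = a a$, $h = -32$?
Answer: $2 \sqrt{1045} \approx 64.653$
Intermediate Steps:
$j{\left(a \right)} = a^{2}$
$\sqrt{j{\left(2 \right)} \left(h - 22\right) + 4396} = \sqrt{2^{2} \left(-32 - 22\right) + 4396} = \sqrt{4 \left(-54\right) + 4396} = \sqrt{-216 + 4396} = \sqrt{4180} = 2 \sqrt{1045}$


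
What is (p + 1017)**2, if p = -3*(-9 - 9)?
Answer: 1147041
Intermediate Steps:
p = 54 (p = -3*(-18) = 54)
(p + 1017)**2 = (54 + 1017)**2 = 1071**2 = 1147041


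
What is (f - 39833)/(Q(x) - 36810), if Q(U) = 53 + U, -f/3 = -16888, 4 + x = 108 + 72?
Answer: -10831/36581 ≈ -0.29608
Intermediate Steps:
x = 176 (x = -4 + (108 + 72) = -4 + 180 = 176)
f = 50664 (f = -3*(-16888) = 50664)
(f - 39833)/(Q(x) - 36810) = (50664 - 39833)/((53 + 176) - 36810) = 10831/(229 - 36810) = 10831/(-36581) = 10831*(-1/36581) = -10831/36581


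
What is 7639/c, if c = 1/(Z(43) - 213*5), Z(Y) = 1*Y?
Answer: -7807058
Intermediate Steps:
Z(Y) = Y
c = -1/1022 (c = 1/(43 - 213*5) = 1/(43 - 1065) = 1/(-1022) = -1/1022 ≈ -0.00097847)
7639/c = 7639/(-1/1022) = 7639*(-1022) = -7807058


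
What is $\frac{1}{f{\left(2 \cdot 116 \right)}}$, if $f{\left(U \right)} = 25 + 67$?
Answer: $\frac{1}{92} \approx 0.01087$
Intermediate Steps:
$f{\left(U \right)} = 92$
$\frac{1}{f{\left(2 \cdot 116 \right)}} = \frac{1}{92}$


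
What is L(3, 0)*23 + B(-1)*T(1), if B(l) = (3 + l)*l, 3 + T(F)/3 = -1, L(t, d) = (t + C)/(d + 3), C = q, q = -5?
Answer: 26/3 ≈ 8.6667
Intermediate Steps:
C = -5
L(t, d) = (-5 + t)/(3 + d) (L(t, d) = (t - 5)/(d + 3) = (-5 + t)/(3 + d))
T(F) = -12 (T(F) = -9 + 3*(-1) = -9 - 3 = -12)
B(l) = l*(3 + l)
L(3, 0)*23 + B(-1)*T(1) = ((-5 + 3)/(3 + 0))*23 - (3 - 1)*(-12) = (-2/3)*23 - 1*2*(-12) = ((⅓)*(-2))*23 - 2*(-12) = -⅔*23 + 24 = -46/3 + 24 = 26/3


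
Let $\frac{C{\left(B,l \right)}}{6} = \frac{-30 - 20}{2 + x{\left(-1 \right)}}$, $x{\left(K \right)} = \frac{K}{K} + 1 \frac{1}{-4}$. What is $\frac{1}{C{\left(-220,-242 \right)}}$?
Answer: $- \frac{11}{1200} \approx -0.0091667$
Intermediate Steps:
$x{\left(K \right)} = \frac{3}{4}$ ($x{\left(K \right)} = 1 + 1 \left(- \frac{1}{4}\right) = 1 - \frac{1}{4} = \frac{3}{4}$)
$C{\left(B,l \right)} = - \frac{1200}{11}$ ($C{\left(B,l \right)} = 6 \frac{-30 - 20}{2 + \frac{3}{4}} = 6 \left(- \frac{50}{\frac{11}{4}}\right) = 6 \left(\left(-50\right) \frac{4}{11}\right) = 6 \left(- \frac{200}{11}\right) = - \frac{1200}{11}$)
$\frac{1}{C{\left(-220,-242 \right)}} = \frac{1}{- \frac{1200}{11}} = - \frac{11}{1200}$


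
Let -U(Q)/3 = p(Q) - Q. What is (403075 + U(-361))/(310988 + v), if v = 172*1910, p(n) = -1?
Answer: 401995/639508 ≈ 0.62860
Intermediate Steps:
U(Q) = 3 + 3*Q (U(Q) = -3*(-1 - Q) = 3 + 3*Q)
v = 328520
(403075 + U(-361))/(310988 + v) = (403075 + (3 + 3*(-361)))/(310988 + 328520) = (403075 + (3 - 1083))/639508 = (403075 - 1080)*(1/639508) = 401995*(1/639508) = 401995/639508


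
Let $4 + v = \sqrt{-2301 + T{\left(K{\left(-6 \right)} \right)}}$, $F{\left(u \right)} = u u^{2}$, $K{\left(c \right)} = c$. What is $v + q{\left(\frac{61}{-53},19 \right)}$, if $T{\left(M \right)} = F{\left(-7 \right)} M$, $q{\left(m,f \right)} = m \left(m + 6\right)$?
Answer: $- \frac{26913}{2809} + 9 i \sqrt{3} \approx -9.581 + 15.588 i$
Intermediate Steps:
$q{\left(m,f \right)} = m \left(6 + m\right)$
$F{\left(u \right)} = u^{3}$
$T{\left(M \right)} = - 343 M$ ($T{\left(M \right)} = \left(-7\right)^{3} M = - 343 M$)
$v = -4 + 9 i \sqrt{3}$ ($v = -4 + \sqrt{-2301 - -2058} = -4 + \sqrt{-2301 + 2058} = -4 + \sqrt{-243} = -4 + 9 i \sqrt{3} \approx -4.0 + 15.588 i$)
$v + q{\left(\frac{61}{-53},19 \right)} = \left(-4 + 9 i \sqrt{3}\right) + \frac{61}{-53} \left(6 + \frac{61}{-53}\right) = \left(-4 + 9 i \sqrt{3}\right) + 61 \left(- \frac{1}{53}\right) \left(6 + 61 \left(- \frac{1}{53}\right)\right) = \left(-4 + 9 i \sqrt{3}\right) - \frac{61 \left(6 - \frac{61}{53}\right)}{53} = \left(-4 + 9 i \sqrt{3}\right) - \frac{15677}{2809} = - \frac{26913}{2809} + 9 i \sqrt{3}$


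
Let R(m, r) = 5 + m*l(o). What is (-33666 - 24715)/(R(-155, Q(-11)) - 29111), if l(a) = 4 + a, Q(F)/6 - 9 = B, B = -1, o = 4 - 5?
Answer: 58381/29571 ≈ 1.9743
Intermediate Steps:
o = -1
Q(F) = 48 (Q(F) = 54 + 6*(-1) = 54 - 6 = 48)
R(m, r) = 5 + 3*m (R(m, r) = 5 + m*(4 - 1) = 5 + m*3 = 5 + 3*m)
(-33666 - 24715)/(R(-155, Q(-11)) - 29111) = (-33666 - 24715)/((5 + 3*(-155)) - 29111) = -58381/((5 - 465) - 29111) = -58381/(-460 - 29111) = -58381/(-29571) = -58381*(-1/29571) = 58381/29571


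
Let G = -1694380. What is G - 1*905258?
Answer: -2599638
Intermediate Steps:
G - 1*905258 = -1694380 - 1*905258 = -1694380 - 905258 = -2599638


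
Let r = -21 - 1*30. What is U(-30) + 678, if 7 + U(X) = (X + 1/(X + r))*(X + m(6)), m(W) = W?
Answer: 37565/27 ≈ 1391.3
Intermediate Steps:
r = -51 (r = -21 - 30 = -51)
U(X) = -7 + (6 + X)*(X + 1/(-51 + X)) (U(X) = -7 + (X + 1/(X - 51))*(X + 6) = -7 + (X + 1/(-51 + X))*(6 + X) = -7 + (6 + X)*(X + 1/(-51 + X)))
U(-30) + 678 = (363 + (-30)³ - 312*(-30) - 45*(-30)²)/(-51 - 30) + 678 = (363 - 27000 + 9360 - 45*900)/(-81) + 678 = -(363 - 27000 + 9360 - 40500)/81 + 678 = -1/81*(-57777) + 678 = 19259/27 + 678 = 37565/27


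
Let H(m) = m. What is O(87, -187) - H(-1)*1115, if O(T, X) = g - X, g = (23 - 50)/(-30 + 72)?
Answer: 18219/14 ≈ 1301.4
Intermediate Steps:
g = -9/14 (g = -27/42 = -27*1/42 = -9/14 ≈ -0.64286)
O(T, X) = -9/14 - X
O(87, -187) - H(-1)*1115 = (-9/14 - 1*(-187)) - (-1)*1115 = (-9/14 + 187) - 1*(-1115) = 2609/14 + 1115 = 18219/14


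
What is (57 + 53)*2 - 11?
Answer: 209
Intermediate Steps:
(57 + 53)*2 - 11 = 110*2 - 11 = 220 - 11 = 209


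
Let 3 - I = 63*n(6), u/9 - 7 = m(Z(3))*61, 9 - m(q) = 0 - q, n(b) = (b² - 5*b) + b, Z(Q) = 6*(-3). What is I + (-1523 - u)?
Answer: 2602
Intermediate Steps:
Z(Q) = -18
n(b) = b² - 4*b
m(q) = 9 + q (m(q) = 9 - (0 - q) = 9 - (-1)*q = 9 + q)
u = -4878 (u = 63 + 9*((9 - 18)*61) = 63 + 9*(-9*61) = 63 + 9*(-549) = 63 - 4941 = -4878)
I = -753 (I = 3 - 63*6*(-4 + 6) = 3 - 63*6*2 = 3 - 63*12 = 3 - 1*756 = 3 - 756 = -753)
I + (-1523 - u) = -753 + (-1523 - 1*(-4878)) = -753 + (-1523 + 4878) = -753 + 3355 = 2602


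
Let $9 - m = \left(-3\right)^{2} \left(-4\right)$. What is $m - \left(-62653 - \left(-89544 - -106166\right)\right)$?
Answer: $79320$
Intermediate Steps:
$m = 45$ ($m = 9 - \left(-3\right)^{2} \left(-4\right) = 9 - 9 \left(-4\right) = 9 - -36 = 9 + 36 = 45$)
$m - \left(-62653 - \left(-89544 - -106166\right)\right) = 45 - \left(-62653 - \left(-89544 - -106166\right)\right) = 45 - \left(-62653 - \left(-89544 + 106166\right)\right) = 45 - \left(-62653 - 16622\right) = 45 - -79275 = 45 + 79275 = 79320$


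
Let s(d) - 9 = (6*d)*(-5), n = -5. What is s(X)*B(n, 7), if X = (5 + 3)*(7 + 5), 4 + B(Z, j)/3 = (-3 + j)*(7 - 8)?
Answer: 68904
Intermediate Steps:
B(Z, j) = -3 - 3*j (B(Z, j) = -12 + 3*((-3 + j)*(7 - 8)) = -12 + 3*((-3 + j)*(-1)) = -12 + 3*(3 - j) = -12 + (9 - 3*j) = -3 - 3*j)
X = 96 (X = 8*12 = 96)
s(d) = 9 - 30*d (s(d) = 9 + (6*d)*(-5) = 9 - 30*d)
s(X)*B(n, 7) = (9 - 30*96)*(-3 - 3*7) = (9 - 2880)*(-3 - 21) = -2871*(-24) = 68904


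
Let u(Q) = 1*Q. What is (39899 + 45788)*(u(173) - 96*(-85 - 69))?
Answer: 1281620459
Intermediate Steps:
u(Q) = Q
(39899 + 45788)*(u(173) - 96*(-85 - 69)) = (39899 + 45788)*(173 - 96*(-85 - 69)) = 85687*(173 - 96*(-154)) = 85687*(173 + 14784) = 85687*14957 = 1281620459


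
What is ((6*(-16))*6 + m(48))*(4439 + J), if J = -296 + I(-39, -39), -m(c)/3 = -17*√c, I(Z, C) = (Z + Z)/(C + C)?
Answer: -2386944 + 845376*√3 ≈ -9.2271e+5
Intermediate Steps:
I(Z, C) = Z/C (I(Z, C) = (2*Z)/((2*C)) = (2*Z)*(1/(2*C)) = Z/C)
m(c) = 51*√c (m(c) = -(-51)*√c = 51*√c)
J = -295 (J = -296 - 39/(-39) = -296 - 39*(-1/39) = -296 + 1 = -295)
((6*(-16))*6 + m(48))*(4439 + J) = ((6*(-16))*6 + 51*√48)*(4439 - 295) = (-96*6 + 51*(4*√3))*4144 = (-576 + 204*√3)*4144 = -2386944 + 845376*√3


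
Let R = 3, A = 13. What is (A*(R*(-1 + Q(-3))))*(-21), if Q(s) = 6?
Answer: -4095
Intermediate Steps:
(A*(R*(-1 + Q(-3))))*(-21) = (13*(3*(-1 + 6)))*(-21) = (13*(3*5))*(-21) = (13*15)*(-21) = 195*(-21) = -4095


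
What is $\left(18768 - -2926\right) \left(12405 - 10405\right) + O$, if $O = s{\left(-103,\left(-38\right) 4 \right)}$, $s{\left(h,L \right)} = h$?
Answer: $43387897$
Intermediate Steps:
$O = -103$
$\left(18768 - -2926\right) \left(12405 - 10405\right) + O = \left(18768 - -2926\right) \left(12405 - 10405\right) - 103 = \left(18768 + 2926\right) 2000 - 103 = 21694 \cdot 2000 - 103 = 43388000 - 103 = 43387897$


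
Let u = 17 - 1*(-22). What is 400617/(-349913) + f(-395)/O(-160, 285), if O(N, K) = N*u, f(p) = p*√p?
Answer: -400617/349913 + 79*I*√395/1248 ≈ -1.1449 + 1.2581*I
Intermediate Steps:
u = 39 (u = 17 + 22 = 39)
f(p) = p^(3/2)
O(N, K) = 39*N (O(N, K) = N*39 = 39*N)
400617/(-349913) + f(-395)/O(-160, 285) = 400617/(-349913) + (-395)^(3/2)/((39*(-160))) = 400617*(-1/349913) - 395*I*√395/(-6240) = -400617/349913 - 395*I*√395*(-1/6240) = -400617/349913 + 79*I*√395/1248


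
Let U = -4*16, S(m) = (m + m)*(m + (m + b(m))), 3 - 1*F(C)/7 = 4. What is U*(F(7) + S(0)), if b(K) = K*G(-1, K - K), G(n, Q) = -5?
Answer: 448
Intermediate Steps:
F(C) = -7 (F(C) = 21 - 7*4 = 21 - 28 = -7)
b(K) = -5*K (b(K) = K*(-5) = -5*K)
S(m) = -6*m² (S(m) = (m + m)*(m + (m - 5*m)) = (2*m)*(m - 4*m) = (2*m)*(-3*m) = -6*m²)
U = -64
U*(F(7) + S(0)) = -64*(-7 - 6*0²) = -64*(-7 - 6*0) = -64*(-7 + 0) = -64*(-7) = 448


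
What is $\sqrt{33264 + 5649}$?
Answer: $\sqrt{38913} \approx 197.26$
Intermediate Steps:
$\sqrt{33264 + 5649} = \sqrt{38913}$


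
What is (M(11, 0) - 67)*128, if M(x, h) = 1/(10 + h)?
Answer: -42816/5 ≈ -8563.2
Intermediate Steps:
(M(11, 0) - 67)*128 = (1/(10 + 0) - 67)*128 = (1/10 - 67)*128 = (⅒ - 67)*128 = -669/10*128 = -42816/5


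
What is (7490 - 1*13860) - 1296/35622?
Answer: -12606302/1979 ≈ -6370.0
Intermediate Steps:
(7490 - 1*13860) - 1296/35622 = (7490 - 13860) - 1296/35622 = -6370 - 1*72/1979 = -6370 - 72/1979 = -12606302/1979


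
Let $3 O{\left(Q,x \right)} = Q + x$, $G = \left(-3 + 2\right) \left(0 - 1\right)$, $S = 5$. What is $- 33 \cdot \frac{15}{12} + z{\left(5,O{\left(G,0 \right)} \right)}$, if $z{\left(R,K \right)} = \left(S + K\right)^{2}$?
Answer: $- \frac{461}{36} \approx -12.806$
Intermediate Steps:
$G = 1$ ($G = \left(-1\right) \left(-1\right) = 1$)
$O{\left(Q,x \right)} = \frac{Q}{3} + \frac{x}{3}$ ($O{\left(Q,x \right)} = \frac{Q + x}{3} = \frac{Q}{3} + \frac{x}{3}$)
$z{\left(R,K \right)} = \left(5 + K\right)^{2}$
$- 33 \cdot \frac{15}{12} + z{\left(5,O{\left(G,0 \right)} \right)} = - 33 \cdot \frac{15}{12} + \left(5 + \left(\frac{1}{3} \cdot 1 + \frac{1}{3} \cdot 0\right)\right)^{2} = - 33 \cdot 15 \cdot \frac{1}{12} + \left(5 + \left(\frac{1}{3} + 0\right)\right)^{2} = \left(-33\right) \frac{5}{4} + \left(5 + \frac{1}{3}\right)^{2} = - \frac{165}{4} + \left(\frac{16}{3}\right)^{2} = - \frac{165}{4} + \frac{256}{9} = - \frac{461}{36}$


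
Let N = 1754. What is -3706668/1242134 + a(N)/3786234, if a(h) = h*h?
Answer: -2553216820792/1175752495839 ≈ -2.1716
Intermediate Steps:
a(h) = h²
-3706668/1242134 + a(N)/3786234 = -3706668/1242134 + 1754²/3786234 = -3706668*1/1242134 + 3076516*(1/3786234) = -1853334/621067 + 1538258/1893117 = -2553216820792/1175752495839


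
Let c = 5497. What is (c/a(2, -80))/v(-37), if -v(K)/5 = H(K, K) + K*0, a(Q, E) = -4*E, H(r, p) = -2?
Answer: 5497/3200 ≈ 1.7178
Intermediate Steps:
v(K) = 10 (v(K) = -5*(-2 + K*0) = -5*(-2 + 0) = -5*(-2) = 10)
(c/a(2, -80))/v(-37) = (5497/((-4*(-80))))/10 = (5497/320)*(⅒) = 5497/3200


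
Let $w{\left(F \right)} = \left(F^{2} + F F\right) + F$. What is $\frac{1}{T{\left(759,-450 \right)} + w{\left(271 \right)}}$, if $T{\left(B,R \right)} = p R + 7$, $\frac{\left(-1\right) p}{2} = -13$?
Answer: $\frac{1}{135460} \approx 7.3823 \cdot 10^{-6}$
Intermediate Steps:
$w{\left(F \right)} = F + 2 F^{2}$ ($w{\left(F \right)} = \left(F^{2} + F^{2}\right) + F = 2 F^{2} + F = F + 2 F^{2}$)
$p = 26$ ($p = \left(-2\right) \left(-13\right) = 26$)
$T{\left(B,R \right)} = 7 + 26 R$ ($T{\left(B,R \right)} = 26 R + 7 = 7 + 26 R$)
$\frac{1}{T{\left(759,-450 \right)} + w{\left(271 \right)}} = \frac{1}{\left(7 + 26 \left(-450\right)\right) + 271 \left(1 + 2 \cdot 271\right)} = \frac{1}{\left(7 - 11700\right) + 271 \left(1 + 542\right)} = \frac{1}{-11693 + 271 \cdot 543} = \frac{1}{-11693 + 147153} = \frac{1}{135460}$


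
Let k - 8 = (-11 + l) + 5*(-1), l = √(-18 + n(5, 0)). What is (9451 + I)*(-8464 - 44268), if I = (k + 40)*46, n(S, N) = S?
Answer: -575991636 - 2425672*I*√13 ≈ -5.7599e+8 - 8.7459e+6*I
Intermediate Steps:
l = I*√13 (l = √(-18 + 5) = √(-13) = I*√13 ≈ 3.6056*I)
k = -8 + I*√13 (k = 8 + ((-11 + I*√13) + 5*(-1)) = 8 + ((-11 + I*√13) - 5) = 8 + (-16 + I*√13) = -8 + I*√13 ≈ -8.0 + 3.6056*I)
I = 1472 + 46*I*√13 (I = ((-8 + I*√13) + 40)*46 = (32 + I*√13)*46 = 1472 + 46*I*√13 ≈ 1472.0 + 165.86*I)
(9451 + I)*(-8464 - 44268) = (9451 + (1472 + 46*I*√13))*(-8464 - 44268) = (10923 + 46*I*√13)*(-52732) = -575991636 - 2425672*I*√13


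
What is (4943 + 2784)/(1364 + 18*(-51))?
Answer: 7727/446 ≈ 17.325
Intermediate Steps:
(4943 + 2784)/(1364 + 18*(-51)) = 7727/(1364 - 918) = 7727/446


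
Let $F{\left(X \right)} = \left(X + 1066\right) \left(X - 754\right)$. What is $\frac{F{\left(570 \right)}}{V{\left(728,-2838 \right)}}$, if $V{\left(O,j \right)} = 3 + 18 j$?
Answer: $\frac{301024}{51081} \approx 5.8931$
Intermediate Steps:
$F{\left(X \right)} = \left(-754 + X\right) \left(1066 + X\right)$ ($F{\left(X \right)} = \left(1066 + X\right) \left(-754 + X\right) = \left(-754 + X\right) \left(1066 + X\right)$)
$\frac{F{\left(570 \right)}}{V{\left(728,-2838 \right)}} = \frac{-803764 + 570^{2} + 312 \cdot 570}{3 + 18 \left(-2838\right)} = \frac{-803764 + 324900 + 177840}{3 - 51084} = - \frac{301024}{-51081} = \left(-301024\right) \left(- \frac{1}{51081}\right) = \frac{301024}{51081}$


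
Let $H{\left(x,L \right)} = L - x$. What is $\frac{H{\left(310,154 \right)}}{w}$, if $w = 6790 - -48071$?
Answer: $- \frac{52}{18287} \approx -0.0028436$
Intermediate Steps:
$w = 54861$ ($w = 6790 + 48071 = 54861$)
$\frac{H{\left(310,154 \right)}}{w} = \frac{154 - 310}{54861} = \left(154 - 310\right) \frac{1}{54861} = \left(-156\right) \frac{1}{54861} = - \frac{52}{18287}$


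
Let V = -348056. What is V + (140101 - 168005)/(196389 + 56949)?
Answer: -44087919416/126669 ≈ -3.4806e+5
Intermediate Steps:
V + (140101 - 168005)/(196389 + 56949) = -348056 + (140101 - 168005)/(196389 + 56949) = -348056 - 27904/253338 = -348056 - 27904*1/253338 = -348056 - 13952/126669 = -44087919416/126669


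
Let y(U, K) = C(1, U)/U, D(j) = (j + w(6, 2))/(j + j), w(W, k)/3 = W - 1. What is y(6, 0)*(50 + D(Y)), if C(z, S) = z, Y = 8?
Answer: 823/96 ≈ 8.5729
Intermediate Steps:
w(W, k) = -3 + 3*W (w(W, k) = 3*(W - 1) = 3*(-1 + W) = -3 + 3*W)
D(j) = (15 + j)/(2*j) (D(j) = (j + (-3 + 3*6))/(j + j) = (j + (-3 + 18))/((2*j)) = (j + 15)*(1/(2*j)) = (15 + j)*(1/(2*j)) = (15 + j)/(2*j))
y(U, K) = 1/U
y(6, 0)*(50 + D(Y)) = (50 + (½)*(15 + 8)/8)/6 = (50 + (½)*(⅛)*23)/6 = (50 + 23/16)/6 = (⅙)*(823/16) = 823/96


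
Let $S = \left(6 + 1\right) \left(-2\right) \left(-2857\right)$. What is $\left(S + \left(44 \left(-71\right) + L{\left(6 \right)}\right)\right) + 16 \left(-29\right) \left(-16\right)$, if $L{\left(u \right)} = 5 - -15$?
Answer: $44318$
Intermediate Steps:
$L{\left(u \right)} = 20$ ($L{\left(u \right)} = 5 + 15 = 20$)
$S = 39998$ ($S = 7 \left(-2\right) \left(-2857\right) = \left(-14\right) \left(-2857\right) = 39998$)
$\left(S + \left(44 \left(-71\right) + L{\left(6 \right)}\right)\right) + 16 \left(-29\right) \left(-16\right) = \left(39998 + \left(44 \left(-71\right) + 20\right)\right) + 16 \left(-29\right) \left(-16\right) = \left(39998 + \left(-3124 + 20\right)\right) - -7424 = \left(39998 - 3104\right) + 7424 = 36894 + 7424 = 44318$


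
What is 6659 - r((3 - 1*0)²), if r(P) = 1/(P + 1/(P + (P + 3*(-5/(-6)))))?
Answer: 2470448/371 ≈ 6658.9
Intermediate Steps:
r(P) = 1/(P + 1/(5/2 + 2*P)) (r(P) = 1/(P + 1/(P + (P + 3*(-5*(-⅙))))) = 1/(P + 1/(P + (P + 3*(⅚)))) = 1/(P + 1/(P + (P + 5/2))) = 1/(P + 1/(P + (5/2 + P))) = 1/(P + 1/(5/2 + 2*P)))
6659 - r((3 - 1*0)²) = 6659 - (5 + 4*(3 - 1*0)²)/(2 + 4*((3 - 1*0)²)² + 5*(3 - 1*0)²) = 6659 - (5 + 4*(3 + 0)²)/(2 + 4*((3 + 0)²)² + 5*(3 + 0)²) = 6659 - (5 + 4*3²)/(2 + 4*(3²)² + 5*3²) = 6659 - (5 + 4*9)/(2 + 4*9² + 5*9) = 6659 - (5 + 36)/(2 + 4*81 + 45) = 6659 - 41/(2 + 324 + 45) = 6659 - 41/371 = 2470448/371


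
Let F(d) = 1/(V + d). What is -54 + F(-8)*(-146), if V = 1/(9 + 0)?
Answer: -2520/71 ≈ -35.493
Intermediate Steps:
V = ⅑ (V = 1/9 = ⅑ ≈ 0.11111)
F(d) = 1/(⅑ + d)
-54 + F(-8)*(-146) = -54 + (9/(1 + 9*(-8)))*(-146) = -54 + (9/(1 - 72))*(-146) = -54 + (9/(-71))*(-146) = -54 + (9*(-1/71))*(-146) = -54 - 9/71*(-146) = -54 + 1314/71 = -2520/71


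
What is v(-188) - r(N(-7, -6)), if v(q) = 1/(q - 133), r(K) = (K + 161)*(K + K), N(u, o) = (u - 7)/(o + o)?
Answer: -728783/1926 ≈ -378.39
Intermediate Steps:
N(u, o) = (-7 + u)/(2*o) (N(u, o) = (-7 + u)/((2*o)) = (-7 + u)*(1/(2*o)) = (-7 + u)/(2*o))
r(K) = 2*K*(161 + K) (r(K) = (161 + K)*(2*K) = 2*K*(161 + K))
v(q) = 1/(-133 + q)
v(-188) - r(N(-7, -6)) = 1/(-133 - 188) - 2*(1/2)*(-7 - 7)/(-6)*(161 + (1/2)*(-7 - 7)/(-6)) = 1/(-321) - 2*(1/2)*(-1/6)*(-14)*(161 + (1/2)*(-1/6)*(-14)) = -1/321 - 2*7*(161 + 7/6)/6 = -1/321 - 2*7*973/(6*6) = -1/321 - 1*6811/18 = -1/321 - 6811/18 = -728783/1926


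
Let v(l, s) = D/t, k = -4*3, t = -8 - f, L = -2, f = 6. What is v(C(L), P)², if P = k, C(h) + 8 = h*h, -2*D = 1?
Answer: 1/784 ≈ 0.0012755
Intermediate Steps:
D = -½ (D = -½*1 = -½ ≈ -0.50000)
t = -14 (t = -8 - 1*6 = -8 - 6 = -14)
k = -12
C(h) = -8 + h² (C(h) = -8 + h*h = -8 + h²)
P = -12
v(l, s) = 1/28 (v(l, s) = -½/(-14) = -½*(-1/14) = 1/28)
v(C(L), P)² = (1/28)² = 1/784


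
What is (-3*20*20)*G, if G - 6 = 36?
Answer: -50400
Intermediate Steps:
G = 42 (G = 6 + 36 = 42)
(-3*20*20)*G = (-3*20*20)*42 = -60*20*42 = -1200*42 = -50400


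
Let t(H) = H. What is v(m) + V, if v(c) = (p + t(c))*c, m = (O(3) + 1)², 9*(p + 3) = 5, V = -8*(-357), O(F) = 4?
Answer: 30779/9 ≈ 3419.9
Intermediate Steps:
V = 2856
p = -22/9 (p = -3 + (⅑)*5 = -3 + 5/9 = -22/9 ≈ -2.4444)
m = 25 (m = (4 + 1)² = 5² = 25)
v(c) = c*(-22/9 + c) (v(c) = (-22/9 + c)*c = c*(-22/9 + c))
v(m) + V = (⅑)*25*(-22 + 9*25) + 2856 = (⅑)*25*(-22 + 225) + 2856 = (⅑)*25*203 + 2856 = 5075/9 + 2856 = 30779/9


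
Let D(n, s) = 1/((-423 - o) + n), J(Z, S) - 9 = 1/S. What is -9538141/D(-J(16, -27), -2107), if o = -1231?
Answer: -205775853934/27 ≈ -7.6213e+9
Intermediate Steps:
J(Z, S) = 9 + 1/S
D(n, s) = 1/(808 + n) (D(n, s) = 1/((-423 - 1*(-1231)) + n) = 1/((-423 + 1231) + n) = 1/(808 + n))
-9538141/D(-J(16, -27), -2107) = -(7706817928 - 9538141*(9 + 1/(-27))) = -(7706817928 - 9538141*(9 - 1/27)) = -9538141/(1/(808 - 1*242/27)) = -9538141/(1/(808 - 242/27)) = -9538141/(1/(21574/27)) = -9538141/27/21574 = -9538141*21574/27 = -205775853934/27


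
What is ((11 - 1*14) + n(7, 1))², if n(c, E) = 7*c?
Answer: 2116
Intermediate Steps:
((11 - 1*14) + n(7, 1))² = ((11 - 1*14) + 7*7)² = ((11 - 14) + 49)² = (-3 + 49)² = 46² = 2116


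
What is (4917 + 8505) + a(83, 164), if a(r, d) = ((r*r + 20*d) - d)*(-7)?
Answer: -56613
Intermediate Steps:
a(r, d) = -133*d - 7*r² (a(r, d) = ((r² + 20*d) - d)*(-7) = (r² + 19*d)*(-7) = -133*d - 7*r²)
(4917 + 8505) + a(83, 164) = (4917 + 8505) + (-133*164 - 7*83²) = 13422 + (-21812 - 7*6889) = 13422 + (-21812 - 48223) = 13422 - 70035 = -56613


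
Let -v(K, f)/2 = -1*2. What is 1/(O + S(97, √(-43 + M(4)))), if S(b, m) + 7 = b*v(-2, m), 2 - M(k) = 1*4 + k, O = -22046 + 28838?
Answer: 1/7173 ≈ 0.00013941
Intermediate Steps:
v(K, f) = 4 (v(K, f) = -(-2)*2 = -2*(-2) = 4)
O = 6792
M(k) = -2 - k (M(k) = 2 - (1*4 + k) = 2 - (4 + k) = 2 + (-4 - k) = -2 - k)
S(b, m) = -7 + 4*b (S(b, m) = -7 + b*4 = -7 + 4*b)
1/(O + S(97, √(-43 + M(4)))) = 1/(6792 + (-7 + 4*97)) = 1/(6792 + (-7 + 388)) = 1/(6792 + 381) = 1/7173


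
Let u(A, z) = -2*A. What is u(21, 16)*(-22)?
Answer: 924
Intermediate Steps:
u(21, 16)*(-22) = -2*21*(-22) = -42*(-22) = 924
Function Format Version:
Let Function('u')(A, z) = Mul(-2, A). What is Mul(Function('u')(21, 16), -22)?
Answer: 924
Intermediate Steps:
Mul(Function('u')(21, 16), -22) = Mul(Mul(-2, 21), -22) = Mul(-42, -22) = 924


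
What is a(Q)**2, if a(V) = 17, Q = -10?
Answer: 289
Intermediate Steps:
a(Q)**2 = 17**2 = 289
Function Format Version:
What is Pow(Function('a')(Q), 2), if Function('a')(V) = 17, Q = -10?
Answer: 289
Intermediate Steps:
Pow(Function('a')(Q), 2) = Pow(17, 2) = 289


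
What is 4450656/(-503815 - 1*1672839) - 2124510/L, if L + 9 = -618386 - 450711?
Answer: -33474960999/581768462831 ≈ -0.057540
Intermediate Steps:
L = -1069106 (L = -9 + (-618386 - 450711) = -9 - 1069097 = -1069106)
4450656/(-503815 - 1*1672839) - 2124510/L = 4450656/(-503815 - 1*1672839) - 2124510/(-1069106) = 4450656/(-503815 - 1672839) - 2124510*(-1/1069106) = 4450656/(-2176654) + 1062255/534553 = 4450656*(-1/2176654) + 1062255/534553 = -2225328/1088327 + 1062255/534553 = -33474960999/581768462831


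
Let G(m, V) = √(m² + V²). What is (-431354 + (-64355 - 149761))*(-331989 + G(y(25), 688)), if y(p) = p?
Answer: 214288939830 - 645470*√473969 ≈ 2.1384e+11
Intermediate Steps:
G(m, V) = √(V² + m²)
(-431354 + (-64355 - 149761))*(-331989 + G(y(25), 688)) = (-431354 + (-64355 - 149761))*(-331989 + √(688² + 25²)) = (-431354 - 214116)*(-331989 + √(473344 + 625)) = -645470*(-331989 + √473969) = 214288939830 - 645470*√473969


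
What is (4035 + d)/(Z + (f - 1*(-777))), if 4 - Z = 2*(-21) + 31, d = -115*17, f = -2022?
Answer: -208/123 ≈ -1.6911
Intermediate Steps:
d = -1955
Z = 15 (Z = 4 - (2*(-21) + 31) = 4 - (-42 + 31) = 4 - 1*(-11) = 4 + 11 = 15)
(4035 + d)/(Z + (f - 1*(-777))) = (4035 - 1955)/(15 + (-2022 - 1*(-777))) = 2080/(15 + (-2022 + 777)) = 2080/(15 - 1245) = 2080/(-1230) = 2080*(-1/1230) = -208/123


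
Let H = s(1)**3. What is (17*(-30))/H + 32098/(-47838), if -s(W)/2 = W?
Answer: 6035149/95676 ≈ 63.079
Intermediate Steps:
s(W) = -2*W
H = -8 (H = (-2*1)**3 = (-2)**3 = -8)
(17*(-30))/H + 32098/(-47838) = (17*(-30))/(-8) + 32098/(-47838) = -510*(-1/8) + 32098*(-1/47838) = 255/4 - 16049/23919 = 6035149/95676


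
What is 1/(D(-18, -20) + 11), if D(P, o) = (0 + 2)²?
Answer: 1/15 ≈ 0.066667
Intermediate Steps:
D(P, o) = 4 (D(P, o) = 2² = 4)
1/(D(-18, -20) + 11) = 1/(4 + 11) = 1/15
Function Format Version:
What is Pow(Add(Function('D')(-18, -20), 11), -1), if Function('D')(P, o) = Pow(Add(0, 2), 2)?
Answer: Rational(1, 15) ≈ 0.066667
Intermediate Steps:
Function('D')(P, o) = 4 (Function('D')(P, o) = Pow(2, 2) = 4)
Pow(Add(Function('D')(-18, -20), 11), -1) = Pow(Add(4, 11), -1) = Pow(15, -1) = Rational(1, 15)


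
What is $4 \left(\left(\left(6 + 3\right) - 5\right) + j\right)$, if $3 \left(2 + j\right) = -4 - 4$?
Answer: $- \frac{8}{3} \approx -2.6667$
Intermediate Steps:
$j = - \frac{14}{3}$ ($j = -2 + \frac{-4 - 4}{3} = -2 + \frac{1}{3} \left(-8\right) = -2 - \frac{8}{3} = - \frac{14}{3} \approx -4.6667$)
$4 \left(\left(\left(6 + 3\right) - 5\right) + j\right) = 4 \left(\left(\left(6 + 3\right) - 5\right) - \frac{14}{3}\right) = 4 \left(\left(9 - 5\right) - \frac{14}{3}\right) = 4 \left(4 - \frac{14}{3}\right) = 4 \left(- \frac{2}{3}\right) = - \frac{8}{3}$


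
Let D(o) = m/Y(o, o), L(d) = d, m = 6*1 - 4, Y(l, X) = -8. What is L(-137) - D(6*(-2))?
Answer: -547/4 ≈ -136.75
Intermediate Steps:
m = 2 (m = 6 - 4 = 2)
D(o) = -¼ (D(o) = 2/(-8) = 2*(-⅛) = -¼)
L(-137) - D(6*(-2)) = -137 - 1*(-¼) = -137 + ¼ = -547/4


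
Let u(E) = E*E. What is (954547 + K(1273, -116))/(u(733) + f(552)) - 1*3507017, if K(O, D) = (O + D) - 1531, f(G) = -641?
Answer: -1882032704843/536648 ≈ -3.5070e+6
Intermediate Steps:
u(E) = E²
K(O, D) = -1531 + D + O (K(O, D) = (D + O) - 1531 = -1531 + D + O)
(954547 + K(1273, -116))/(u(733) + f(552)) - 1*3507017 = (954547 + (-1531 - 116 + 1273))/(733² - 641) - 1*3507017 = (954547 - 374)/(537289 - 641) - 3507017 = 954173/536648 - 3507017 = -1882032704843/536648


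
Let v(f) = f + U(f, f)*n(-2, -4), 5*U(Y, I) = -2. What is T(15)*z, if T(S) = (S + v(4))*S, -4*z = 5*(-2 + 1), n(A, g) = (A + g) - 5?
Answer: 1755/4 ≈ 438.75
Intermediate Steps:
U(Y, I) = -2/5 (U(Y, I) = (1/5)*(-2) = -2/5)
n(A, g) = -5 + A + g
z = 5/4 (z = -5*(-2 + 1)/4 = -5*(-1)/4 = -1/4*(-5) = 5/4 ≈ 1.2500)
v(f) = 22/5 + f (v(f) = f - 2*(-5 - 2 - 4)/5 = f - 2/5*(-11) = f + 22/5 = 22/5 + f)
T(S) = S*(42/5 + S) (T(S) = (S + (22/5 + 4))*S = (S + 42/5)*S = (42/5 + S)*S = S*(42/5 + S))
T(15)*z = ((1/5)*15*(42 + 5*15))*(5/4) = ((1/5)*15*(42 + 75))*(5/4) = ((1/5)*15*117)*(5/4) = 351*(5/4) = 1755/4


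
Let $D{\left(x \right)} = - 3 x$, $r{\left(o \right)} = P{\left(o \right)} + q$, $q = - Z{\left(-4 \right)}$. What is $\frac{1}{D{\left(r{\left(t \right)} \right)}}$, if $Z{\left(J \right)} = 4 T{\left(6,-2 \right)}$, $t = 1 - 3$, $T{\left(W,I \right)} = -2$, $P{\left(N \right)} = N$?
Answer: $- \frac{1}{18} \approx -0.055556$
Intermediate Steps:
$t = -2$ ($t = 1 - 3 = -2$)
$Z{\left(J \right)} = -8$ ($Z{\left(J \right)} = 4 \left(-2\right) = -8$)
$q = 8$ ($q = \left(-1\right) \left(-8\right) = 8$)
$r{\left(o \right)} = 8 + o$ ($r{\left(o \right)} = o + 8 = 8 + o$)
$\frac{1}{D{\left(r{\left(t \right)} \right)}} = \frac{1}{\left(-3\right) \left(8 - 2\right)} = \frac{1}{\left(-3\right) 6} = \frac{1}{-18} = - \frac{1}{18}$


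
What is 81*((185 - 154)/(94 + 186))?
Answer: 2511/280 ≈ 8.9678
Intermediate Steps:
81*((185 - 154)/(94 + 186)) = 81*(31/280) = 2511/280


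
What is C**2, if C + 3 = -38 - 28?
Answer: 4761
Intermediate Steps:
C = -69 (C = -3 + (-38 - 28) = -3 - 66 = -69)
C**2 = (-69)**2 = 4761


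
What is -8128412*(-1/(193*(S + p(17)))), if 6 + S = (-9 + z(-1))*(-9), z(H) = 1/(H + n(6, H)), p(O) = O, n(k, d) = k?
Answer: 40642060/87043 ≈ 466.92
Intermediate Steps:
z(H) = 1/(6 + H) (z(H) = 1/(H + 6) = 1/(6 + H))
S = 366/5 (S = -6 + (-9 + 1/(6 - 1))*(-9) = -6 + (-9 + 1/5)*(-9) = -6 + (-9 + ⅕)*(-9) = -6 - 44/5*(-9) = -6 + 396/5 = 366/5 ≈ 73.200)
-8128412*(-1/(193*(S + p(17)))) = -8128412*(-1/(193*(366/5 + 17))) = -8128412/((-193*451/5)) = -8128412/(-87043/5) = -8128412*(-5/87043) = 40642060/87043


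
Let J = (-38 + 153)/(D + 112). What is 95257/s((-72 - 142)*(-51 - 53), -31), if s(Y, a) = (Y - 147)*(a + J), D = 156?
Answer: -25528876/181139037 ≈ -0.14094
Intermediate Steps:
J = 115/268 (J = (-38 + 153)/(156 + 112) = 115/268 ≈ 0.42910)
s(Y, a) = (-147 + Y)*(115/268 + a) (s(Y, a) = (Y - 147)*(a + 115/268) = (-147 + Y)*(115/268 + a))
95257/s((-72 - 142)*(-51 - 53), -31) = 95257/(-16905/268 - 147*(-31) + 115*((-72 - 142)*(-51 - 53))/268 + ((-72 - 142)*(-51 - 53))*(-31)) = 95257/(-16905/268 + 4557 + 115*(-214*(-104))/268 - 214*(-104)*(-31)) = 95257/(-16905/268 + 4557 + (115/268)*22256 + 22256*(-31)) = 95257/(-16905/268 + 4557 + 639860/67 - 689936) = 95257/(-181139037/268) = 95257*(-268/181139037) = -25528876/181139037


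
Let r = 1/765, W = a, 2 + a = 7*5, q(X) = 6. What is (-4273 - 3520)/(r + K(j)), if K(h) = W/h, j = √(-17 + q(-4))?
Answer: -5961645/57937276 - 13681975275*I*√11/57937276 ≈ -0.1029 - 783.23*I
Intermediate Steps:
a = 33 (a = -2 + 7*5 = -2 + 35 = 33)
W = 33
r = 1/765 ≈ 0.0013072
j = I*√11 (j = √(-17 + 6) = √(-11) = I*√11 ≈ 3.3166*I)
K(h) = 33/h
(-4273 - 3520)/(r + K(j)) = (-4273 - 3520)/(1/765 + 33/((I*√11))) = -7793/(1/765 + 33*(-I*√11/11)) = -7793/(1/765 - 3*I*√11)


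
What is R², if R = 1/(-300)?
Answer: 1/90000 ≈ 1.1111e-5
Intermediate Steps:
R = -1/300 ≈ -0.0033333
R² = (-1/300)² = 1/90000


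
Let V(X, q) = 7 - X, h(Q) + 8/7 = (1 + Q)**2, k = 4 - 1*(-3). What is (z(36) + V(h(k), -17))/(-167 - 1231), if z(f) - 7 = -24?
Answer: 85/1631 ≈ 0.052115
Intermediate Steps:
z(f) = -17 (z(f) = 7 - 24 = -17)
k = 7 (k = 4 + 3 = 7)
h(Q) = -8/7 + (1 + Q)**2
(z(36) + V(h(k), -17))/(-167 - 1231) = (-17 + (7 - (-8/7 + (1 + 7)**2)))/(-167 - 1231) = (-17 + (7 - (-8/7 + 8**2)))/(-1398) = -(-17 + (7 - (-8/7 + 64)))/1398 = -(-17 + (7 - 1*440/7))/1398 = -(-17 + (7 - 440/7))/1398 = -(-17 - 391/7)/1398 = -1/1398*(-510/7) = 85/1631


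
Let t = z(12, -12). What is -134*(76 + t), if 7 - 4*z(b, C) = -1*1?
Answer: -10452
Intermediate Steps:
z(b, C) = 2 (z(b, C) = 7/4 - (-1)/4 = 7/4 - ¼*(-1) = 7/4 + ¼ = 2)
t = 2
-134*(76 + t) = -134*(76 + 2) = -134*78 = -10452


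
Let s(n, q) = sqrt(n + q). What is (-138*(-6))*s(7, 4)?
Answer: 828*sqrt(11) ≈ 2746.2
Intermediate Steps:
(-138*(-6))*s(7, 4) = (-138*(-6))*sqrt(7 + 4) = 828*sqrt(11)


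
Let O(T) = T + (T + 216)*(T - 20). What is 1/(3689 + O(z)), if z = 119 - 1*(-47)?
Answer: 1/59627 ≈ 1.6771e-5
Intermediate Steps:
z = 166 (z = 119 + 47 = 166)
O(T) = T + (-20 + T)*(216 + T) (O(T) = T + (216 + T)*(-20 + T) = T + (-20 + T)*(216 + T))
1/(3689 + O(z)) = 1/(3689 + (-4320 + 166² + 197*166)) = 1/(3689 + (-4320 + 27556 + 32702)) = 1/(3689 + 55938) = 1/59627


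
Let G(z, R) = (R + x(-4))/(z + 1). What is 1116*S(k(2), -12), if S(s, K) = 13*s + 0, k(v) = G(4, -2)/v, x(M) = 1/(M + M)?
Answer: -61659/20 ≈ -3082.9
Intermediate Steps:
x(M) = 1/(2*M)
G(z, R) = (-⅛ + R)/(1 + z) (G(z, R) = (R + (½)/(-4))/(z + 1) = (R + (½)*(-¼))/(1 + z) = (R - ⅛)/(1 + z) = (-⅛ + R)/(1 + z))
k(v) = -17/(40*v) (k(v) = ((-⅛ - 2)/(1 + 4))/v = (-17/8/5)/v = ((⅕)*(-17/8))/v = -17/(40*v))
S(s, K) = 13*s
1116*S(k(2), -12) = 1116*(13*(-17/40/2)) = 1116*(13*(-17/40*½)) = 1116*(13*(-17/80)) = 1116*(-221/80) = -61659/20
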